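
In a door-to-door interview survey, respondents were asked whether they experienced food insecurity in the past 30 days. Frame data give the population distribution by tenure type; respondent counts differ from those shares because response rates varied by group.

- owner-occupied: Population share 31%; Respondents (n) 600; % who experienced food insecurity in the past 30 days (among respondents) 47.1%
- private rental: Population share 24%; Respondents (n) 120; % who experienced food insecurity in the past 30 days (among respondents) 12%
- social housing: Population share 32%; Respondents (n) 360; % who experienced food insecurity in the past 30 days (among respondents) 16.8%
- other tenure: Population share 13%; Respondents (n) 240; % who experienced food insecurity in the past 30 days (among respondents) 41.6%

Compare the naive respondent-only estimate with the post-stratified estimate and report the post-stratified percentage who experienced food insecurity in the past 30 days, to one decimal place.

28.3%

Unadjusted (pooled respondent) estimate weights by respondent counts:
  (600/1320)×47.1 + (120/1320)×12 + (360/1320)×16.8 + (240/1320)×41.6 = 34.6455%
Post-stratified estimate weights by population shares:
  0.31×47.1 + 0.24×12 + 0.32×16.8 + 0.13×41.6 = 28.265%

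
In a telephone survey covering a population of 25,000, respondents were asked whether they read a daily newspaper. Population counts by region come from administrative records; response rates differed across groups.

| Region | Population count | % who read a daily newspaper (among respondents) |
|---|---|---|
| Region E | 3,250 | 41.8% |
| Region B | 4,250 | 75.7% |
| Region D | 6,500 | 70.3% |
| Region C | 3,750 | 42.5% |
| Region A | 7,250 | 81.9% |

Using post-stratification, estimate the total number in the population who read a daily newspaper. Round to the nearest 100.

Apply each group's respondent rate to its population count:
  Region E: 3,250 × 41.8% = 1358.5
  Region B: 4,250 × 75.7% = 3217.25
  Region D: 6,500 × 70.3% = 4569.5
  Region C: 3,750 × 42.5% = 1593.75
  Region A: 7,250 × 81.9% = 5937.75
Estimated total = 16676.8 → 16,700.

16,700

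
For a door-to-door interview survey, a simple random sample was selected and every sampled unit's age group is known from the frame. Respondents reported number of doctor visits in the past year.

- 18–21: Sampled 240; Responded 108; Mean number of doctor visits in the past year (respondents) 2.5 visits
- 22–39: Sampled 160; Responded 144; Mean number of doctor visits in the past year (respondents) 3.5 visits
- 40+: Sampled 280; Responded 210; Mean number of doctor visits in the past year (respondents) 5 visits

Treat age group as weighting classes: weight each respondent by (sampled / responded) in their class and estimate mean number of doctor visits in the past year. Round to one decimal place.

Class response rates: 18–21 108/240 = 45%, 22–39 144/160 = 90%, 40+ 210/280 = 75%.
Each respondent's weight = sampled/responded in their class; summing within a class gives n_sampled, so:
  18–21: 240 × 2.5 = 600
  22–39: 160 × 3.5 = 560
  40+: 280 × 5 = 1400
Adjusted estimate = 2560 / 680 = 3.76471 → 3.8.

3.8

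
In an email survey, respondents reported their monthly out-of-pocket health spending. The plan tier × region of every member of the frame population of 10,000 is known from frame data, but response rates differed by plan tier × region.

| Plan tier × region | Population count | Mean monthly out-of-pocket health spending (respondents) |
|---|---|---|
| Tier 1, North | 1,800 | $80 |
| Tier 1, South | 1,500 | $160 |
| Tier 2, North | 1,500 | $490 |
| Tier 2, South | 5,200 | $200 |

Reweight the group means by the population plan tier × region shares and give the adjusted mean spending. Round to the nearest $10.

$220

Weight each group's respondent value by its population share:
  Tier 1, North: (1,800/10,000) × 80 = 14.4
  Tier 1, South: (1,500/10,000) × 160 = 24
  Tier 2, North: (1,500/10,000) × 490 = 73.5
  Tier 2, South: (5,200/10,000) × 200 = 104
Post-stratified estimate = 215.9 → $220.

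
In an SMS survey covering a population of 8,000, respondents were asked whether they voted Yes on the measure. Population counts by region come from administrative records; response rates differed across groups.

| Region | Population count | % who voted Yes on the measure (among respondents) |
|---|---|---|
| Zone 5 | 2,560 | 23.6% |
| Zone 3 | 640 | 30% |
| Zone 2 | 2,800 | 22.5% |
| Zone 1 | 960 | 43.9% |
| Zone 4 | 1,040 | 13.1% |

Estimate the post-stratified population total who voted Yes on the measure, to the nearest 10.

1,980

Apply each group's respondent rate to its population count:
  Zone 5: 2,560 × 23.6% = 604.16
  Zone 3: 640 × 30% = 192
  Zone 2: 2,800 × 22.5% = 630
  Zone 1: 960 × 43.9% = 421.44
  Zone 4: 1,040 × 13.1% = 136.24
Estimated total = 1983.84 → 1,980.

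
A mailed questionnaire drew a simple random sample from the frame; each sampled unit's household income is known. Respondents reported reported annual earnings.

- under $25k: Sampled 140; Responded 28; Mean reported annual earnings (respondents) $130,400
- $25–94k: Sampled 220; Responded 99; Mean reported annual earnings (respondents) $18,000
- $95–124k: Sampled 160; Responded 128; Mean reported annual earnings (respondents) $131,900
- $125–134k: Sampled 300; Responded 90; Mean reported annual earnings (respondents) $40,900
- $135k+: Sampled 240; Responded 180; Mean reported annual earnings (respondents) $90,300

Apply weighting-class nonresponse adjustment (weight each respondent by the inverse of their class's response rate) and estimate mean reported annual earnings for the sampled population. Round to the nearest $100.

Class response rates: under $25k 28/140 = 20%, $25–94k 99/220 = 45%, $95–124k 128/160 = 80%, $125–134k 90/300 = 30%, $135k+ 180/240 = 75%.
With weight = n_sampled/n_responded per class, the weighted class total is n_sampled:
  under $25k: 140 × 130,400 = 18,256,000
  $25–94k: 220 × 18,000 = 3,960,000
  $95–124k: 160 × 131,900 = 21,104,000
  $125–134k: 300 × 40,900 = 12,270,000
  $135k+: 240 × 90,300 = 21,672,000
Adjusted estimate = 77,262,000 / 1,060 = 72888.7 → $72,900.

$72,900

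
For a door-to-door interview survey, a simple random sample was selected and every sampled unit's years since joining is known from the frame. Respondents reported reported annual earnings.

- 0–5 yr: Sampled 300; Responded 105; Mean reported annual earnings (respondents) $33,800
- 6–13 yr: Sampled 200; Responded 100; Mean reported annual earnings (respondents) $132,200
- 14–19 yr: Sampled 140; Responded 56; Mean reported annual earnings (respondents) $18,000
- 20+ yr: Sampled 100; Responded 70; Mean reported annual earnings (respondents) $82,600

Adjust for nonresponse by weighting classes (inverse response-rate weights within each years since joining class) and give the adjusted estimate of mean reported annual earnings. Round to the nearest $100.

Response rates by class: 0–5 yr 105/300 = 35%, 6–13 yr 100/200 = 50%, 14–19 yr 56/140 = 40%, 20+ yr 70/100 = 70%.
Each respondent's weight = sampled/responded in their class; summing within a class gives n_sampled, so:
  0–5 yr: 300 × 33,800 = 10,140,000
  6–13 yr: 200 × 132,200 = 26,440,000
  14–19 yr: 140 × 18,000 = 2,520,000
  20+ yr: 100 × 82,600 = 8,260,000
Adjusted estimate = 47,360,000 / 740 = 64,000 → $64,000.

$64,000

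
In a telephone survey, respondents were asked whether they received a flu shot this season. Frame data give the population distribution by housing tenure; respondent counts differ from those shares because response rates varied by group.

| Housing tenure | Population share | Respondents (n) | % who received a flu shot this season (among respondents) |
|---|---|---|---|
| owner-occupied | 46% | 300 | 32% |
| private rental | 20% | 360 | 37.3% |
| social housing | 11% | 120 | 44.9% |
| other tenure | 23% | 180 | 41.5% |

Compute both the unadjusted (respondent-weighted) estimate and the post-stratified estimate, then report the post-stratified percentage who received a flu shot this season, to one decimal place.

Naive respondent-only estimate (weights = respondent counts):
  (300/960)×32 + (360/960)×37.3 + (120/960)×44.9 + (180/960)×41.5 = 37.3813%
Reweighting by population housing tenure shares:
  0.46×32 + 0.2×37.3 + 0.11×44.9 + 0.23×41.5 = 36.664%

36.7%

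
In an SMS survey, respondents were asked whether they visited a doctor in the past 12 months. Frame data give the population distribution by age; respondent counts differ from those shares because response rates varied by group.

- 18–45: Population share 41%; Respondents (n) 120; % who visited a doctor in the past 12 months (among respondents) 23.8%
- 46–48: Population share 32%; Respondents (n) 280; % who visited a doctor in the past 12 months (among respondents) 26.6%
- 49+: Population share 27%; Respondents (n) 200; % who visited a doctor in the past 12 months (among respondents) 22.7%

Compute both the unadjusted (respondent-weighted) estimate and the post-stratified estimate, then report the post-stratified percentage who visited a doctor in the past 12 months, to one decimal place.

Unadjusted (pooled respondent) estimate weights by respondent counts:
  (120/600)×23.8 + (280/600)×26.6 + (200/600)×22.7 = 24.74%
Post-stratifying to population shares instead:
  0.41×23.8 + 0.32×26.6 + 0.27×22.7 = 24.399%

24.4%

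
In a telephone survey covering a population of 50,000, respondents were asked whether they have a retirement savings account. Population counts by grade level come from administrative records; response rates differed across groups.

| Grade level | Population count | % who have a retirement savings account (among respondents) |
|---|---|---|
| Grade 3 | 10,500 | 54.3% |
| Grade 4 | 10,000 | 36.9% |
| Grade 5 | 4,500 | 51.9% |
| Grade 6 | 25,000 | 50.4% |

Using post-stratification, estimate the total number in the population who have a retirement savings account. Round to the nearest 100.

Apply each group's respondent rate to its population count:
  Grade 3: 10,500 × 54.3% = 5701.5
  Grade 4: 10,000 × 36.9% = 3690
  Grade 5: 4,500 × 51.9% = 2335.5
  Grade 6: 25,000 × 50.4% = 12,600
Estimated total = 24,327 → 24,300.

24,300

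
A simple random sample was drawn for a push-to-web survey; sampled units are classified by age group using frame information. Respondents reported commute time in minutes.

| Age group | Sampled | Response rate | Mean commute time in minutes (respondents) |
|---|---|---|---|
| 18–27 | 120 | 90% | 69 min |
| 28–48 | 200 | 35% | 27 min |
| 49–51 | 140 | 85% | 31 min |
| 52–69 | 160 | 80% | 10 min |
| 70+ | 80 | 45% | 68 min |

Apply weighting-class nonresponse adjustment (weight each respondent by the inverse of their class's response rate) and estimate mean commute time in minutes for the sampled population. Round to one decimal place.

35.8

Inverse-response-rate weighting restores each class to its sampled count, so class totals weight by n_sampled:
  18–27: 120 × 69 = 8280
  28–48: 200 × 27 = 5400
  49–51: 140 × 31 = 4340
  52–69: 160 × 10 = 1600
  70+: 80 × 68 = 5440
Adjusted estimate = 25,060 / 700 = 35.8 → 35.8.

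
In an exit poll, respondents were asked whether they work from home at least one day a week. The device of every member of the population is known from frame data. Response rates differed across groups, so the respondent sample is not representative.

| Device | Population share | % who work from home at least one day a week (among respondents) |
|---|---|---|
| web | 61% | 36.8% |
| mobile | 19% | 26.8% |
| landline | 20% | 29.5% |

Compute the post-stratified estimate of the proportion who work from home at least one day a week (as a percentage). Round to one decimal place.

Reweight to the known device distribution:
  web: 0.61 × 36.8 = 22.448
  mobile: 0.19 × 26.8 = 5.092
  landline: 0.2 × 29.5 = 5.9
Post-stratified estimate = 33.44 → 33.4%.

33.4%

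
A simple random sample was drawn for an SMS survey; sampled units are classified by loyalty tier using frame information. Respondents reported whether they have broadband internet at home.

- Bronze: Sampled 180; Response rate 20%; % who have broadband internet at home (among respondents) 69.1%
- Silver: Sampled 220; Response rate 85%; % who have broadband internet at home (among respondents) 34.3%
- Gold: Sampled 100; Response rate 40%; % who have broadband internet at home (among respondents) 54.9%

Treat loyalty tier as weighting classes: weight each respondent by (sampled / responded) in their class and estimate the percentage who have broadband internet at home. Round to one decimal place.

50.9%

Each respondent's weight = sampled/responded in their class; summing within a class gives n_sampled, so:
  Bronze: 180 × 69.1 = 12438
  Silver: 220 × 34.3 = 7546
  Gold: 100 × 54.9 = 5490
Adjusted estimate = 25474 / 500 = 50.948 → 50.9%.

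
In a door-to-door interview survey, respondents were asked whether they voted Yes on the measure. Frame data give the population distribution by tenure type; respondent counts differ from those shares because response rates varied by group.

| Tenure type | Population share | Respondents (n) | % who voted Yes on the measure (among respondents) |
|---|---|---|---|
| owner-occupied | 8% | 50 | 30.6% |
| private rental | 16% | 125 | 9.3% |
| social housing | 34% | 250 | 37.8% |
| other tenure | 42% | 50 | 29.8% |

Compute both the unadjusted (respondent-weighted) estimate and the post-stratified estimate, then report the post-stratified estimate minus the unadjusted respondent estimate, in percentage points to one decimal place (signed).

Without adjustment, the pooled respondent share is:
  (50/475)×30.6 + (125/475)×9.3 + (250/475)×37.8 + (50/475)×29.8 = 28.7%
Post-stratifying to population shares instead:
  0.08×30.6 + 0.16×9.3 + 0.34×37.8 + 0.42×29.8 = 29.304%
Difference = 29.304 − 28.7 = 0.604 pp.

+0.6 percentage points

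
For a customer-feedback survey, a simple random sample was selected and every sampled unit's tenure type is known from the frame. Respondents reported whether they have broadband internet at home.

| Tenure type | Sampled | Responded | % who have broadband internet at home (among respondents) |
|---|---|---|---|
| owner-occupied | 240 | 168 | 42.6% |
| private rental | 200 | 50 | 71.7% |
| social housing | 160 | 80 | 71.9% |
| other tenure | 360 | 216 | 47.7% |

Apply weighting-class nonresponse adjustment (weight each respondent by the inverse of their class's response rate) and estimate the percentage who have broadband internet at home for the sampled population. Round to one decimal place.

55.5%

Class response rates: owner-occupied 168/240 = 70%, private rental 50/200 = 25%, social housing 80/160 = 50%, other tenure 216/360 = 60%.
Inverse-response-rate weighting restores each class to its sampled count, so class totals weight by n_sampled:
  owner-occupied: 240 × 42.6 = 10,224
  private rental: 200 × 71.7 = 14,340
  social housing: 160 × 71.9 = 11,504
  other tenure: 360 × 47.7 = 17,172
Adjusted estimate = 53,240 / 960 = 55.4583 → 55.5%.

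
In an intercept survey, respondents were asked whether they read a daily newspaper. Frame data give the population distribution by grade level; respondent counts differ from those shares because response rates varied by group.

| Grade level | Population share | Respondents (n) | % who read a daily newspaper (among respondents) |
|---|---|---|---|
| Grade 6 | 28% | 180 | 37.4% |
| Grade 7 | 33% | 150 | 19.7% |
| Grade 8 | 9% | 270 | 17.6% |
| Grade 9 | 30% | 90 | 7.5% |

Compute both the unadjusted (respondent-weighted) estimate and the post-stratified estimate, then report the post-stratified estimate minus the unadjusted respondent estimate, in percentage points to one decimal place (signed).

Without adjustment, the pooled respondent share is:
  (180/690)×37.4 + (150/690)×19.7 + (270/690)×17.6 + (90/690)×7.5 = 21.9043%
Post-stratified estimate weights by population shares:
  0.28×37.4 + 0.33×19.7 + 0.09×17.6 + 0.3×7.5 = 20.807%
Difference = 20.807 − 21.9043 = -1.0973 pp.

-1.1 percentage points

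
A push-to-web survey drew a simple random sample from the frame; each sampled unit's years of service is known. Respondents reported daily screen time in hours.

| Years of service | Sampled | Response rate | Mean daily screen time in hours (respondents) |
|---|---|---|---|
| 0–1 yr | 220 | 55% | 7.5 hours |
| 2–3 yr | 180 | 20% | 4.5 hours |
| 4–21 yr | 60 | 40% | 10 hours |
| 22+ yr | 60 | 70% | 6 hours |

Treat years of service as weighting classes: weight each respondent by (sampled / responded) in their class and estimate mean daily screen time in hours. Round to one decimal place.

6.6

Each respondent's weight = sampled/responded in their class; summing within a class gives n_sampled, so:
  0–1 yr: 220 × 7.5 = 1650
  2–3 yr: 180 × 4.5 = 810
  4–21 yr: 60 × 10 = 600
  22+ yr: 60 × 6 = 360
Adjusted estimate = 3420 / 520 = 6.57692 → 6.6.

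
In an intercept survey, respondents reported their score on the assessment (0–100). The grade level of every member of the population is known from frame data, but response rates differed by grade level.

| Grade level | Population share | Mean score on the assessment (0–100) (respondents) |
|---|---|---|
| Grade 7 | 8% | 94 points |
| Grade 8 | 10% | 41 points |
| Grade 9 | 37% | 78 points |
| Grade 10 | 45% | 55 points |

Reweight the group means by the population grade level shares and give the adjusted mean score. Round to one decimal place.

Each cell contributes population-share × respondent value:
  Grade 7: 0.08 × 94 = 7.52
  Grade 8: 0.1 × 41 = 4.1
  Grade 9: 0.37 × 78 = 28.86
  Grade 10: 0.45 × 55 = 24.75
Post-stratified estimate = 65.23 → 65.2.

65.2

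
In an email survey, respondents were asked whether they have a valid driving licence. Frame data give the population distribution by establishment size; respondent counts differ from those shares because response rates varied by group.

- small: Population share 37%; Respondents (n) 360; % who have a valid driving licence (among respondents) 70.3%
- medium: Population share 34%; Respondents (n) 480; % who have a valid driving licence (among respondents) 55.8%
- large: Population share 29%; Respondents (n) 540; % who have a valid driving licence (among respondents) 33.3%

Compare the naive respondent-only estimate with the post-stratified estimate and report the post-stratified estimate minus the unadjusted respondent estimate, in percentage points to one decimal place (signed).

Without adjustment, the pooled respondent share is:
  (360/1380)×70.3 + (480/1380)×55.8 + (540/1380)×33.3 = 50.7783%
Reweighting by population establishment size shares:
  0.37×70.3 + 0.34×55.8 + 0.29×33.3 = 54.64%
Difference = 54.64 − 50.7783 = 3.8617 pp.

+3.9 percentage points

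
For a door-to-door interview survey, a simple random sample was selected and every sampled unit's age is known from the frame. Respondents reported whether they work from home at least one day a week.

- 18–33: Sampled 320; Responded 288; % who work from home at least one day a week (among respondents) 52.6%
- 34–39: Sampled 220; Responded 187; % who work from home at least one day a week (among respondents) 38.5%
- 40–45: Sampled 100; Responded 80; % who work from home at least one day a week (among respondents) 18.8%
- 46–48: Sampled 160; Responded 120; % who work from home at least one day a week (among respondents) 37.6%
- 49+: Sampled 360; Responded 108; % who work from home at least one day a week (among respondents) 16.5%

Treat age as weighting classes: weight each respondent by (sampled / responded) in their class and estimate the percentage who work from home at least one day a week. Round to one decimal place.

33.7%

Class response rates: 18–33 288/320 = 90%, 34–39 187/220 = 85%, 40–45 80/100 = 80%, 46–48 120/160 = 75%, 49+ 108/360 = 30%.
With weight = n_sampled/n_responded per class, the weighted class total is n_sampled:
  18–33: 320 × 52.6 = 16,832
  34–39: 220 × 38.5 = 8470
  40–45: 100 × 18.8 = 1880
  46–48: 160 × 37.6 = 6016
  49+: 360 × 16.5 = 5940
Adjusted estimate = 39,138 / 1,160 = 33.7397 → 33.7%.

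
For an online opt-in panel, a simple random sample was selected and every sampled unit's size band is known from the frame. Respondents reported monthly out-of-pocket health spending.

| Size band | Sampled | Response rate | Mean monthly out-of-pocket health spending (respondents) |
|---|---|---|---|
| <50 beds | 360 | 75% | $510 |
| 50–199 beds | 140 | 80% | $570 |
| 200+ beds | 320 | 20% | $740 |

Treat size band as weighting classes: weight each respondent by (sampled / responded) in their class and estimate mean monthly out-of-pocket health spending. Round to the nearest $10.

Inverse-response-rate weighting restores each class to its sampled count, so class totals weight by n_sampled:
  <50 beds: 360 × 510 = 183,600
  50–199 beds: 140 × 570 = 79,800
  200+ beds: 320 × 740 = 236,800
Adjusted estimate = 500,200 / 820 = 610 → $610.

$610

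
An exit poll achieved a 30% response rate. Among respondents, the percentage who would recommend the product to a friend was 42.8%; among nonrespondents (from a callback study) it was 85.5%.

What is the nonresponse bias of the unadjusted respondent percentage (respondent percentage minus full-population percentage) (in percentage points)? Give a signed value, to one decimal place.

-29.9 percentage points

Nonresponse fraction = 1 − 0.3 = 0.7.
Bias = (nonresponse fraction) × (respondent percentage − nonrespondent percentage)
     = 0.7 × (42.8 − 85.5) = 0.7 × -42.7 = -29.89.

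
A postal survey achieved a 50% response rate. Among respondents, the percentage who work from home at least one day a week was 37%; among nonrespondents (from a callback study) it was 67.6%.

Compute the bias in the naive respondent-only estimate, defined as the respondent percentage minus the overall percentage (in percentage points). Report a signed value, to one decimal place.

Nonresponse fraction = 1 − 0.5 = 0.5.
Bias = (nonresponse fraction) × (respondent percentage − nonrespondent percentage)
     = 0.5 × (37 − 67.6) = 0.5 × -30.6 = -15.3.

-15.3 percentage points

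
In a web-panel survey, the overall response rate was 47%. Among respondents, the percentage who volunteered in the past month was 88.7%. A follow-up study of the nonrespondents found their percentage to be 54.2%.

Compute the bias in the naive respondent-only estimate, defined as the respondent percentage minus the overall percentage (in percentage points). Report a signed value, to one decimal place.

Nonresponse fraction = 1 − 0.47 = 0.53.
Bias = (nonresponse fraction) × (respondent percentage − nonrespondent percentage)
     = 0.53 × (88.7 − 54.2) = 0.53 × 34.5 = 18.285.

+18.3 percentage points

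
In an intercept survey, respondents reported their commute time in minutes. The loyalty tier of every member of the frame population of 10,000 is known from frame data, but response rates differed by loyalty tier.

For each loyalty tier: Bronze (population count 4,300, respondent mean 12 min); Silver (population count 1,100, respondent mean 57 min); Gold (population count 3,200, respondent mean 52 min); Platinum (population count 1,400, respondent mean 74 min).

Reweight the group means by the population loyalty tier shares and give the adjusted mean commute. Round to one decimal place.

Post-stratification weights by population share, not respondent share:
  Bronze: (4,300/10,000) × 12 = 5.16
  Silver: (1,100/10,000) × 57 = 6.27
  Gold: (3,200/10,000) × 52 = 16.64
  Platinum: (1,400/10,000) × 74 = 10.36
Post-stratified estimate = 38.43 → 38.4.

38.4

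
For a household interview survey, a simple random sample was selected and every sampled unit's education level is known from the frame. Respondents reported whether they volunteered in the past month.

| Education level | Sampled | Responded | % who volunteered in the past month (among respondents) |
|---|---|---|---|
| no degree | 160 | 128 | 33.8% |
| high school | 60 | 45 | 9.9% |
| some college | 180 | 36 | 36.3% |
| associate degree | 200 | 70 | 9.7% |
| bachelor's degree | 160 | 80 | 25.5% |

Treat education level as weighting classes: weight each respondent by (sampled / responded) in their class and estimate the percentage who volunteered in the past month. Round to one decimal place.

Response rates by class: no degree 128/160 = 80%, high school 45/60 = 75%, some college 36/180 = 20%, associate degree 70/200 = 35%, bachelor's degree 80/160 = 50%.
Each respondent's weight = sampled/responded in their class; summing within a class gives n_sampled, so:
  no degree: 160 × 33.8 = 5408
  high school: 60 × 9.9 = 594
  some college: 180 × 36.3 = 6534
  associate degree: 200 × 9.7 = 1940
  bachelor's degree: 160 × 25.5 = 4080
Adjusted estimate = 18,556 / 760 = 24.4158 → 24.4%.

24.4%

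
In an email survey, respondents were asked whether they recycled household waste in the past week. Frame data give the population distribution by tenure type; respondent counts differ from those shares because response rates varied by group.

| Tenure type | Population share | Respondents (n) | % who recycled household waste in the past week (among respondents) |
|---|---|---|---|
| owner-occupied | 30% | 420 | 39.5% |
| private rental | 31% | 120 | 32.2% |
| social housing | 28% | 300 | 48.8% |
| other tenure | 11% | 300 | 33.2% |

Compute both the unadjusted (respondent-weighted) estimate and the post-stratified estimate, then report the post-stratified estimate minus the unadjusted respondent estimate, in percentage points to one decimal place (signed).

Unadjusted (pooled respondent) estimate weights by respondent counts:
  (420/1140)×39.5 + (120/1140)×32.2 + (300/1140)×48.8 + (300/1140)×33.2 = 39.5211%
Reweighting by population tenure type shares:
  0.3×39.5 + 0.31×32.2 + 0.28×48.8 + 0.11×33.2 = 39.148%
Difference = 39.148 − 39.5211 = -0.3731 pp.

-0.4 percentage points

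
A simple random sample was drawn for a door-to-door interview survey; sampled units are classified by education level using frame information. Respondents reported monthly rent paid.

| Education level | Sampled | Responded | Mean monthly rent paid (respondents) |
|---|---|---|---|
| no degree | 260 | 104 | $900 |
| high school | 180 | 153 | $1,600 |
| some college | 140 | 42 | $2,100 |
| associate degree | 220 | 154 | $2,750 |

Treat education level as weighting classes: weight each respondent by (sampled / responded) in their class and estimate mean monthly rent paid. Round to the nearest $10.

Response rates by class: no degree 104/260 = 40%, high school 153/180 = 85%, some college 42/140 = 30%, associate degree 154/220 = 70%.
Each respondent's weight = sampled/responded in their class; summing within a class gives n_sampled, so:
  no degree: 260 × 900 = 234,000
  high school: 180 × 1600 = 288,000
  some college: 140 × 2100 = 294,000
  associate degree: 220 × 2750 = 605,000
Adjusted estimate = 1,421,000 / 800 = 1776.25 → $1,780.

$1,780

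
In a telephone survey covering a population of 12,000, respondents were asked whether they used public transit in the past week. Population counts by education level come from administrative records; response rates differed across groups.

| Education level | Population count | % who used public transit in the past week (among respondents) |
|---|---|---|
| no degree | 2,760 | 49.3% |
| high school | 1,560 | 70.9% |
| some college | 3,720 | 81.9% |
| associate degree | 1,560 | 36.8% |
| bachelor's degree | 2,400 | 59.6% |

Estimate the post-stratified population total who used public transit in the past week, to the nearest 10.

7,520

Apply each group's respondent rate to its population count:
  no degree: 2,760 × 49.3% = 1360.68
  high school: 1,560 × 70.9% = 1106.04
  some college: 3,720 × 81.9% = 3046.68
  associate degree: 1,560 × 36.8% = 574.08
  bachelor's degree: 2,400 × 59.6% = 1430.4
Estimated total = 7517.88 → 7,520.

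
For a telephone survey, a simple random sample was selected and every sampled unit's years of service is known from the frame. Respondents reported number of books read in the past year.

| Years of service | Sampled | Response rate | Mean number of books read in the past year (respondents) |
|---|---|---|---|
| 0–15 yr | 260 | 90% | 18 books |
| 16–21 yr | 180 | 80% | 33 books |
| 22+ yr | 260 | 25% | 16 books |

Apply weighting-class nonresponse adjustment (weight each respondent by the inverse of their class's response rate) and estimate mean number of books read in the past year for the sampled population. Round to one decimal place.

21.1

Weighting each respondent by the inverse class response rate inflates each class back to its sampled size, so the class weight is n_sampled:
  0–15 yr: 260 × 18 = 4680
  16–21 yr: 180 × 33 = 5940
  22+ yr: 260 × 16 = 4160
Adjusted estimate = 14,780 / 700 = 21.1143 → 21.1.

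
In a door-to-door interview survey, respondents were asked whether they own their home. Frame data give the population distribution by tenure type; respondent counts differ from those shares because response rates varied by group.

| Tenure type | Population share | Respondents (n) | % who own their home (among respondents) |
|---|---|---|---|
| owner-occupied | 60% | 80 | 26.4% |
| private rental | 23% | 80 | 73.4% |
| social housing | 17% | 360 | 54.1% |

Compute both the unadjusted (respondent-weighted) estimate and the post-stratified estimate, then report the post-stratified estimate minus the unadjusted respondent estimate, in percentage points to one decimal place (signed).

Without adjustment, the pooled respondent share is:
  (80/520)×26.4 + (80/520)×73.4 + (360/520)×54.1 = 52.8077%
Post-stratified estimate weights by population shares:
  0.6×26.4 + 0.23×73.4 + 0.17×54.1 = 41.919%
Difference = 41.919 − 52.8077 = -10.8887 pp.

-10.9 percentage points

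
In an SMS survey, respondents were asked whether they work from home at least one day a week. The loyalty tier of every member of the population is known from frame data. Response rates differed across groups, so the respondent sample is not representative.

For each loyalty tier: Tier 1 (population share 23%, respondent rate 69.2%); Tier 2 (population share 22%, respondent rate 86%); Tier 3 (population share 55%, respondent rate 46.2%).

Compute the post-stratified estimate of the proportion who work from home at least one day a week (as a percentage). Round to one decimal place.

60.2%

Post-stratification weights by population share, not respondent share:
  Tier 1: 0.23 × 69.2 = 15.916
  Tier 2: 0.22 × 86 = 18.92
  Tier 3: 0.55 × 46.2 = 25.41
Post-stratified estimate = 60.246 → 60.2%.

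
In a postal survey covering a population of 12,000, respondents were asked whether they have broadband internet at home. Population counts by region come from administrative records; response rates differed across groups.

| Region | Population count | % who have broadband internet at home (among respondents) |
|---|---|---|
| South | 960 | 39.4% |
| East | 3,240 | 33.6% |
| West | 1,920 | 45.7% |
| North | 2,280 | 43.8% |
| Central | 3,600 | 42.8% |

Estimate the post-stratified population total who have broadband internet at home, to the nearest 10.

Estimated count per cell = population count × respondent percentage:
  South: 960 × 39.4% = 378.24
  East: 3,240 × 33.6% = 1088.64
  West: 1,920 × 45.7% = 877.44
  North: 2,280 × 43.8% = 998.64
  Central: 3,600 × 42.8% = 1540.8
Estimated total = 4883.76 → 4,880.

4,880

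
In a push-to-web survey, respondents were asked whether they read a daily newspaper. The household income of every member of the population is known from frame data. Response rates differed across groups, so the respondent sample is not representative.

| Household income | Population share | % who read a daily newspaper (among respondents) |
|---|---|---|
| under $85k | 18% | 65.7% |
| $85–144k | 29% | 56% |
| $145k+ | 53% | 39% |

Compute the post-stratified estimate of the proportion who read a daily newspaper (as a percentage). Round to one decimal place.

48.7%

Post-stratification weights by population share, not respondent share:
  under $85k: 0.18 × 65.7 = 11.826
  $85–144k: 0.29 × 56 = 16.24
  $145k+: 0.53 × 39 = 20.67
Post-stratified estimate = 48.736 → 48.7%.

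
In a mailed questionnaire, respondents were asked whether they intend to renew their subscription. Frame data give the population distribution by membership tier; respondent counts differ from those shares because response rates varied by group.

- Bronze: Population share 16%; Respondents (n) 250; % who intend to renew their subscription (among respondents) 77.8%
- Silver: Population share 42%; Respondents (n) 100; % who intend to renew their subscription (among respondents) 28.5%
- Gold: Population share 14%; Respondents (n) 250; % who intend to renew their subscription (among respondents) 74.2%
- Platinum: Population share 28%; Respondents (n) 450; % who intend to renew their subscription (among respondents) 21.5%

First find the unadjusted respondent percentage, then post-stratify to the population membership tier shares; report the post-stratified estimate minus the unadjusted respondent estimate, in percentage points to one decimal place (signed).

-7.3 percentage points

Naive respondent-only estimate (weights = respondent counts):
  (250/1050)×77.8 + (100/1050)×28.5 + (250/1050)×74.2 + (450/1050)×21.5 = 48.119%
Reweighting by population membership tier shares:
  0.16×77.8 + 0.42×28.5 + 0.14×74.2 + 0.28×21.5 = 40.826%
Difference = 40.826 − 48.119 = -7.293 pp.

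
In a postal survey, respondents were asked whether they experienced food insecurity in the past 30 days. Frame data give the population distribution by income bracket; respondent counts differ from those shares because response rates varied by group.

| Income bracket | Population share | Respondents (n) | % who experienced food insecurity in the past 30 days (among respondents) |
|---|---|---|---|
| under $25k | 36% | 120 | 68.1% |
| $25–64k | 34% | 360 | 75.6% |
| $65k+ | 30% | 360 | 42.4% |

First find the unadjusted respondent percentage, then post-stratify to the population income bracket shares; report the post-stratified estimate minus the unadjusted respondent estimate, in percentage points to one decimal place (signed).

+2.6 percentage points

Naive respondent-only estimate (weights = respondent counts):
  (120/840)×68.1 + (360/840)×75.6 + (360/840)×42.4 = 60.3%
Post-stratified estimate weights by population shares:
  0.36×68.1 + 0.34×75.6 + 0.3×42.4 = 62.94%
Difference = 62.94 − 60.3 = 2.64 pp.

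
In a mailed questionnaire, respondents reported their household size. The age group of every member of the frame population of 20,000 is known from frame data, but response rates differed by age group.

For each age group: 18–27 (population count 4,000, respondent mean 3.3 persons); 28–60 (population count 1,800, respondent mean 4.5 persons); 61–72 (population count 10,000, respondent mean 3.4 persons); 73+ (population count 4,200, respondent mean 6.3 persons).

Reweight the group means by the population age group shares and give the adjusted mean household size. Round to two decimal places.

Weight each group's respondent value by its population share:
  18–27: (4,000/20,000) × 3.3 = 0.66
  28–60: (1,800/20,000) × 4.5 = 0.405
  61–72: (10,000/20,000) × 3.4 = 1.7
  73+: (4,200/20,000) × 6.3 = 1.323
Post-stratified estimate = 4.088 → 4.09.

4.09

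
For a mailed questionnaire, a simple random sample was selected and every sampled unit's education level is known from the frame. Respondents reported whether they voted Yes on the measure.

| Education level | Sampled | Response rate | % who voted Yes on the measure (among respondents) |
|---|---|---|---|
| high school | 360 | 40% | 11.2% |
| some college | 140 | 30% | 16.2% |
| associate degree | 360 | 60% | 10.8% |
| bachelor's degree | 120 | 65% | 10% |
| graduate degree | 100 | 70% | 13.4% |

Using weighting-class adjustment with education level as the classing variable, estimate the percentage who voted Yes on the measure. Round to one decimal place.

Inverse-response-rate weighting restores each class to its sampled count, so class totals weight by n_sampled:
  high school: 360 × 11.2 = 4032
  some college: 140 × 16.2 = 2268
  associate degree: 360 × 10.8 = 3888
  bachelor's degree: 120 × 10 = 1200
  graduate degree: 100 × 13.4 = 1340
Adjusted estimate = 12,728 / 1,080 = 11.7852 → 11.8%.

11.8%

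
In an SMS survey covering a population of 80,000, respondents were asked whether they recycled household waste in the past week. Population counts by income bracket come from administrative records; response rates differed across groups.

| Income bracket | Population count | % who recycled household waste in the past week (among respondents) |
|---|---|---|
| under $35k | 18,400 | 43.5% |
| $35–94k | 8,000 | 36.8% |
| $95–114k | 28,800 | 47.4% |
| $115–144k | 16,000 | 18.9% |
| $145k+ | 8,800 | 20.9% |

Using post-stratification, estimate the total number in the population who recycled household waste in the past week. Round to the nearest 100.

29,500

Estimated count per cell = population count × respondent percentage:
  under $35k: 18,400 × 43.5% = 8004
  $35–94k: 8,000 × 36.8% = 2944
  $95–114k: 28,800 × 47.4% = 13651.2
  $115–144k: 16,000 × 18.9% = 3024
  $145k+: 8,800 × 20.9% = 1839.2
Estimated total = 29462.4 → 29,500.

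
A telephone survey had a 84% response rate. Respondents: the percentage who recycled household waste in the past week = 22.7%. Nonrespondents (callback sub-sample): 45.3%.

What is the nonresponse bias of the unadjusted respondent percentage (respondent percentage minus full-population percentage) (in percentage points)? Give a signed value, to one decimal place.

Nonresponse fraction = 1 − 0.84 = 0.16.
Bias = (nonresponse fraction) × (respondent percentage − nonrespondent percentage)
     = 0.16 × (22.7 − 45.3) = 0.16 × -22.6 = -3.616.

-3.6 percentage points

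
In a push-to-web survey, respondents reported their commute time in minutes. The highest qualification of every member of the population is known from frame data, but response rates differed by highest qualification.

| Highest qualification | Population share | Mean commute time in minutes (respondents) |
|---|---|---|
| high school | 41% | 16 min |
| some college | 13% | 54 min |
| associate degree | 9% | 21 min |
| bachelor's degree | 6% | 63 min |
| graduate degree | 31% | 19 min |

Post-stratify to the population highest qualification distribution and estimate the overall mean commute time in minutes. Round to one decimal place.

25.1

Each cell contributes population-share × respondent value:
  high school: 0.41 × 16 = 6.56
  some college: 0.13 × 54 = 7.02
  associate degree: 0.09 × 21 = 1.89
  bachelor's degree: 0.06 × 63 = 3.78
  graduate degree: 0.31 × 19 = 5.89
Post-stratified estimate = 25.14 → 25.1.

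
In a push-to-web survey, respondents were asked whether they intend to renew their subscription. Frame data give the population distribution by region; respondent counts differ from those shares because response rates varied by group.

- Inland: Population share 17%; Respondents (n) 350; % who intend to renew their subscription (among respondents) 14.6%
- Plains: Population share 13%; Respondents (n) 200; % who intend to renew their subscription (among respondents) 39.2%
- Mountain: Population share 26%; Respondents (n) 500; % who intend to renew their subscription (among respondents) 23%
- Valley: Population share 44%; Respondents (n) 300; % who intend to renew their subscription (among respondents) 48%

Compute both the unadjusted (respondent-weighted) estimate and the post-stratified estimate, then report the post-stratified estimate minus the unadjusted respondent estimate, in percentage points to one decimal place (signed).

Unadjusted (pooled respondent) estimate weights by respondent counts:
  (350/1350)×14.6 + (200/1350)×39.2 + (500/1350)×23 + (300/1350)×48 = 28.7778%
Post-stratifying to population shares instead:
  0.17×14.6 + 0.13×39.2 + 0.26×23 + 0.44×48 = 34.678%
Difference = 34.678 − 28.7778 = 5.9002 pp.

+5.9 percentage points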